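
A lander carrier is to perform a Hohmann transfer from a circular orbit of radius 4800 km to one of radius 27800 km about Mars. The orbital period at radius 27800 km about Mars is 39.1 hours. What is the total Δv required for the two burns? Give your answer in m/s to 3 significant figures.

Δv = 1480 m/s

From Kepler's third law T² = 4π²r³/μ at r = 27800 km, T = 39.1 hours = 39.1 × 3600 s = 1.4076×10^5 s: μ = 4π²r³/T² = 42809.1 km³/s².
Transfer-ellipse semi-major axis a_t = (r₁ + r₂)/2 = (4800 + 27800)/2 = 16300 km.
Circular speed at r₁: v₁ = √(μ/r₁) = √(42809.1/4800) = 2.9864 km/s.
Transfer-orbit speed at r₁ (vis-viva): v_p = √[μ(2/r₁ − 1/a_t)] = 3.9001 km/s.
First burn Δv₁ = |v_p − v₁| = 0.9137 km/s.
Circular speed at r₂: v₂ = √(μ/r₂) = 1.2409 km/s.
Transfer-orbit speed at r₂: v_a = √[μ(2/r₂ − 1/a_t)] = 0.67340 km/s.
Second burn Δv₂ = |v₂ − v_a| = 0.5675 km/s.
Δv = Δv₁ + Δv₂ = 0.9137 + 0.5675 = 1.481 km/s.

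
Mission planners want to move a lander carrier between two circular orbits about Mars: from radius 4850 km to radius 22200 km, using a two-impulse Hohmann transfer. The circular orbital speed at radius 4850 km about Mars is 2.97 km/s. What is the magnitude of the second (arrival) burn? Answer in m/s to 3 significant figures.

Δv₂ = 557 m/s

From the circular-orbit relation v² = μ/r at r = 4850 km: μ = v²r = (2.97)² × 4850 = 42781.4 km³/s².
Semi-major axis of the transfer orbit: a_t = (4850 + 22200)/2 = 13525 km.
On the circular orbit at r = 22200 km, v_c = √(μ/r) = 1.3882 km/s.
Transfer-orbit speed at the same r (vis-viva, a = a_t): v_t = √[μ(2/r − 1/a_t)] = 0.83129 km/s.
Δv₂ = |v_t − v_c| = |0.83129 − 1.3882| = 0.5569 km/s.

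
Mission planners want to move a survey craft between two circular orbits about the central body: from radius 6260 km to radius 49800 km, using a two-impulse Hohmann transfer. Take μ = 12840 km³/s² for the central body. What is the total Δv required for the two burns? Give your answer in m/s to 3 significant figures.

Transfer-ellipse semi-major axis a_t = (r₁ + r₂)/2 = (6260 + 49800)/2 = 28030 km.
Circular speed at r₁: v₁ = √(μ/r₁) = √(12840/6260) = 1.4322 km/s.
On the transfer ellipse at r₁, vis-viva gives v_p = √[μ(2/r₁ − 1/a_t)] = 1.9090 km/s.
First burn Δv₁ = |v_p − v₁| = 0.4768 km/s.
Circular speed at r₂: v₂ = √(μ/r₂) = 0.5078 km/s.
Transfer-orbit speed at r₂: v_a = √[μ(2/r₂ − 1/a_t)] = 0.2400 km/s.
Second burn Δv₂ = |v₂ − v_a| = 0.2678 km/s.
Δv = Δv₁ + Δv₂ = 0.4768 + 0.2678 = 0.7446 km/s.

Δv = 745 m/s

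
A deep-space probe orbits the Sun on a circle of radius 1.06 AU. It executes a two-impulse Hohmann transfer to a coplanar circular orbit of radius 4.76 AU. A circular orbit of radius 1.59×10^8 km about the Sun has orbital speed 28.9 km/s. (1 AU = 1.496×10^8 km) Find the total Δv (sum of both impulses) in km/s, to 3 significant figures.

Δv = 13.5 km/s

From the circular-orbit relation v² = μ/r at r = 1.59×10^8 km: μ = v²r = (28.9)² × 1.59×10^8 = 1.32798×10^11 km³/s².
In km: r₁ = 1.06 × 1.496×10^8 = 1.58576×10^8 km; r₂ = 4.76 × 1.496×10^8 = 7.12096×10^8 km.
The Hohmann ellipse has a_t = (r₁ + r₂)/2 = 4.35336×10^8 km.
Circular speed at r₁: v₁ = √(μ/r₁) = √(1.32798×10^11/1.58576×10^8) = 28.9386 km/s.
Transfer-orbit speed at r₁ (v² = μ(2/r − 1/a)): v_p = √[μ(2/r₁ − 1/a_t)] = 37.0113 km/s.
First burn Δv₁ = |v_p − v₁| = 8.073 km/s.
Circular speed at r₂: v₂ = √(μ/r₂) = 13.656 km/s.
Transfer-orbit speed at r₂: v_a = √[μ(2/r₂ − 1/a_t)] = 8.2420 km/s.
Second burn Δv₂ = |v₂ − v_a| = 5.414 km/s.
Total Δv = Δv₁ + Δv₂ = 13.49 km/s.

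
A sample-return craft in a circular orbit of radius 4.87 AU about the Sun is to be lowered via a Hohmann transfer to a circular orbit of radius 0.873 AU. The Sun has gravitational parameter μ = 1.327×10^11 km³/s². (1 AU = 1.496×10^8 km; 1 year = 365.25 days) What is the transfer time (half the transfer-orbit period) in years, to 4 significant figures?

t = 2.433 years

In km: r₁ = 4.87 × 1.496×10^8 = 7.28552×10^8 km; r₂ = 0.873 × 1.496×10^8 = 1.306008×10^8 km.
Semi-major axis of the transfer orbit: a_t = (7.28552×10^8 + 1.306008×10^8)/2 = 4.295764×10^8 km.
By Kepler's third law the transfer-orbit period is T = 2π√(a_t³/μ), so t = T/2 = 7.678×10^7 s.
Converting: 7.678×10^7 s ÷ 3.15576×10^7 s/year (365.25 × 86400) = 2.433 years.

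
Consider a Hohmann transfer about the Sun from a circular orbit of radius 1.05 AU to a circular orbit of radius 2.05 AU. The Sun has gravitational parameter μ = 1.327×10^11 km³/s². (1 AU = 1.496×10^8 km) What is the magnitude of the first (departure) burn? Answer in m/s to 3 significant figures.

Δv₁ = 4360 m/s

In km: r₁ = 1.05 × 1.496×10^8 = 1.5708×10^8 km; r₂ = 2.05 × 1.496×10^8 = 3.0668×10^8 km.
The Hohmann ellipse has a_t = (r₁ + r₂)/2 = 2.3188×10^8 km.
Circular speed at r = 1.5708×10^8 km: v_c = √(μ/r) = 29.065 km/s.
Vis-viva on the transfer ellipse at r = 1.5708×10^8 km gives v_t = √[μ(2/r − 1/a_t)] = 33.426 km/s.
Δv₁ = |v_t − v_c| = |33.426 − 29.065| = 4.361 km/s.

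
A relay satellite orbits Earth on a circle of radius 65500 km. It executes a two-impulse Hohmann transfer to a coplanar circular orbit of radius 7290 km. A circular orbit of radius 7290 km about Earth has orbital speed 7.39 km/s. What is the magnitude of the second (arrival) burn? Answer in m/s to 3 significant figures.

From the circular-orbit relation v² = μ/r at r = 7290 km: μ = v²r = (7.39)² × 7290 = 3.98122×10^5 km³/s².
Transfer-ellipse semi-major axis a_t = (r₁ + r₂)/2 = (65500 + 7290)/2 = 36395 km.
On the circular orbit at r = 7290 km, v_c = √(μ/r) = 7.390 km/s.
Transfer-orbit speed at the same r (vis-viva, a = a_t): v_t = √[μ(2/r − 1/a_t)] = 9.914 km/s.
Δv₂ = |v_t − v_c| = |9.914 − 7.390| = 2.524 km/s.

Δv₂ = 2520 m/s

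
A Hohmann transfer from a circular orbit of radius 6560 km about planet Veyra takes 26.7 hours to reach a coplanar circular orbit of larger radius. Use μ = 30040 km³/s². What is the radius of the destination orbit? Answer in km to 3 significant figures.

Transfer time t = 26.7 hours = 96120 s, and t = π√(a_t³/μ).
So a_t = (μ t²/π²)^(1/3) = (30040 × (96120)² / π²)^(1/3) = 30409 km.
Since a_t = (r₁ + r₂)/2, r₂ = 2a_t − r₁ = 2×30409 − 6560 = 54258 km.

r₂ = 54300 km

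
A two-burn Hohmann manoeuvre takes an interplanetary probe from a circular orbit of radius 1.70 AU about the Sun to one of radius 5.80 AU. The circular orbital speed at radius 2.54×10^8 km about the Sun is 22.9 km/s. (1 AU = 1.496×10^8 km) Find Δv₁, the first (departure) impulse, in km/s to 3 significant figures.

From the circular-orbit relation v² = μ/r at r = 2.54×10^8 km: μ = v²r = (22.9)² × 2.54×10^8 = 1.33200×10^11 km³/s².
In km: r₁ = 1.70 × 1.496×10^8 = 2.5432×10^8 km; r₂ = 5.80 × 1.496×10^8 = 8.6768×10^8 km.
The Hohmann ellipse has a_t = (r₁ + r₂)/2 = 5.610×10^8 km.
Circular speed at r = 2.5432×10^8 km: v_c = √(μ/r) = 22.886 km/s.
Vis-viva on the transfer ellipse at r = 2.5432×10^8 km gives v_t = √[μ(2/r − 1/a_t)] = 28.462 km/s.
Δv₁ = |v_t − v_c| = |28.462 − 22.886| = 5.576 km/s.

Δv₁ = 5.58 km/s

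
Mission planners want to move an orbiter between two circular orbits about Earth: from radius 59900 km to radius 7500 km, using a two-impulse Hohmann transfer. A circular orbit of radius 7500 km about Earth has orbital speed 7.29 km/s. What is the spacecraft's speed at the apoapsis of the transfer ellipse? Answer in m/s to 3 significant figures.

v = 1220 m/s

From the circular-orbit relation v² = μ/r at r = 7500 km: μ = v²r = (7.29)² × 7500 = 3.98581×10^5 km³/s².
Semi-major axis of the transfer orbit: a_t = (59900 + 7500)/2 = 33700 km.
At apoapsis, r = 59900 km.
From the vis-viva equation, v = √[μ(2/r − 1/a_t)] = 1.217 km/s.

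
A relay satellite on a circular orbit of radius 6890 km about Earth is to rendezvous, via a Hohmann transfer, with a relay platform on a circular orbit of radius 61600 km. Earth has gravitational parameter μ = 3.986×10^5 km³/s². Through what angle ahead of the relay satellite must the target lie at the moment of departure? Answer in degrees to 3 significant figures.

φ = 105°

Transfer-ellipse semi-major axis a_t = (r₁ + r₂)/2 = (6890 + 61600)/2 = 34245 km.
Transfer time t = π√(a_t³/μ) = 31530 s.
The target's mean motion on its circular orbit is ω₂ = √(μ/r₂³) = 4.130×10^-5 rad/s.
Angle swept by the target during transfer: ω₂·t = 1.3022 rad = 74.61°.
Arrival is 180° from departure on the ellipse, so φ = 180° − 74.61° = 105°.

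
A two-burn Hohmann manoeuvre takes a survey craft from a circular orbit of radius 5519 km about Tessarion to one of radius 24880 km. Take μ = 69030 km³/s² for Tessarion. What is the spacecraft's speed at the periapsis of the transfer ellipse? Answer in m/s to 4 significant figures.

The Hohmann ellipse has a_t = (r₁ + r₂)/2 = 15199.5 km.
At periapsis, r = 5519 km.
From the vis-viva equation, v = √[μ(2/r − 1/a_t)] = 4.525 km/s.

v = 4525 m/s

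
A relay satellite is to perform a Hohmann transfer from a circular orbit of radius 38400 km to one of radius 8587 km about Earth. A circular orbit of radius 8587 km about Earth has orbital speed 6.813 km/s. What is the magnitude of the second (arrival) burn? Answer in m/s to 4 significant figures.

Δv₂ = 1897 m/s

From the circular-orbit relation v² = μ/r at r = 8587 km: μ = v²r = (6.813)² × 8587 = 3.98583×10^5 km³/s².
Transfer-ellipse semi-major axis a_t = (r₁ + r₂)/2 = (38400 + 8587)/2 = 23493.5 km.
Circular speed at r = 8587 km: v_c = √(μ/r) = 6.813 km/s.
Transfer-orbit speed at the same r (vis-viva, a = a_t): v_t = √[μ(2/r − 1/a_t)] = 8.710 km/s.
Δv₂ = |v_t − v_c| = |8.710 − 6.813| = 1.897 km/s.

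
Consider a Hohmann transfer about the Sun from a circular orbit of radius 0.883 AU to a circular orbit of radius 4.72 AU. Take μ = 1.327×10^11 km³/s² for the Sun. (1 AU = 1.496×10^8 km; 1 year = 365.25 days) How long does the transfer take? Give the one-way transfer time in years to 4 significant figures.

In km: r₁ = 0.883 × 1.496×10^8 = 1.320968×10^8 km; r₂ = 4.72 × 1.496×10^8 = 7.06112×10^8 km.
Semi-major axis of the transfer orbit: a_t = (1.320968×10^8 + 7.06112×10^8)/2 = 4.191044×10^8 km.
By Kepler's third law the transfer-orbit period is T = 2π√(a_t³/μ), so t = T/2 = 7.399×10^7 s.
Converting: 7.399×10^7 s ÷ 3.15576×10^7 s/year (365.25 × 86400) = 2.345 years.

t = 2.345 years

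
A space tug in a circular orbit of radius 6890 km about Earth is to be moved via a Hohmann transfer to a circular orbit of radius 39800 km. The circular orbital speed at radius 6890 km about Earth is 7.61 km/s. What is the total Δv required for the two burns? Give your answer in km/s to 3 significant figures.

From the circular-orbit relation v² = μ/r at r = 6890 km: μ = v²r = (7.61)² × 6890 = 3.99014×10^5 km³/s².
Semi-major axis of the transfer orbit: a_t = (6890 + 39800)/2 = 23345 km.
Circular speed at r₁: v₁ = √(μ/r₁) = √(3.99014×10^5/6890) = 7.6100 km/s.
Transfer-orbit speed at r₁ (vis-viva): v_p = √[μ(2/r₁ − 1/a_t)] = 9.9364 km/s.
First burn Δv₁ = |v_p − v₁| = 2.3264 km/s.
At r₂, v₂ = √(μ/r₂) = 3.1663 km/s.
Transfer-orbit speed at r₂: v_a = √[μ(2/r₂ − 1/a_t)] = 1.7201 km/s.
Second burn Δv₂ = |v₂ − v_a| = 1.4462 km/s.
Total Δv = Δv₁ + Δv₂ = 3.773 km/s.

Δv = 3.77 km/s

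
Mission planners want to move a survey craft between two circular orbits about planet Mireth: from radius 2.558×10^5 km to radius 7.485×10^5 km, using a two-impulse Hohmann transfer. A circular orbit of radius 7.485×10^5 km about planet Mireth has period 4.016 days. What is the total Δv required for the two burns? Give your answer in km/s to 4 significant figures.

From Kepler's third law T² = 4π²r³/μ at r = 7.485×10^5 km, T = 4.016 days = 4.016 × 86400 s = 3.469824×10^5 s: μ = 4π²r³/T² = 1.37506×10^8 km³/s².
Transfer-ellipse semi-major axis a_t = (r₁ + r₂)/2 = (2.558×10^5 + 7.485×10^5)/2 = 5.0215×10^5 km.
Circular speed at r₁: v₁ = √(μ/r₁) = √(1.37506×10^8/2.558×10^5) = 23.185 km/s.
On the transfer ellipse at r₁, vis-viva gives v_p = √[μ(2/r₁ − 1/a_t)] = 28.307 km/s.
First burn Δv₁ = |v_p − v₁| = 5.122 km/s.
At r₂, v₂ = √(μ/r₂) = 13.554 km/s.
Transfer-orbit speed at r₂: v_a = √[μ(2/r₂ − 1/a_t)] = 9.6738 km/s.
Second burn Δv₂ = |v₂ − v_a| = 3.880 km/s.
Δv = Δv₁ + Δv₂ = 5.122 + 3.880 = 9.002 km/s.

Δv = 9.002 km/s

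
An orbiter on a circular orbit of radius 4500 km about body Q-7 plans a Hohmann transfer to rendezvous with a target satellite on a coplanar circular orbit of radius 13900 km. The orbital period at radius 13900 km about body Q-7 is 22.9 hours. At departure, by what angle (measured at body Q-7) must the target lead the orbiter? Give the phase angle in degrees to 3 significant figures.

φ = 83.1°

From Kepler's third law T² = 4π²r³/μ at r = 13900 km, T = 22.9 hours = 22.9 × 3600 s = 82440 s: μ = 4π²r³/T² = 15600.1 km³/s².
Semi-major axis of the transfer orbit: a_t = (4500 + 13900)/2 = 9200 km.
The half-period of the transfer ellipse is t = π√(a_t³/μ) = 22195.6 s.
The target's mean motion on its circular orbit is ω₂ = √(μ/r₂³) = 7.62153×10^-5 rad/s.
Angle swept by the target during transfer: ω₂·t = 1.6916 rad = 96.92°.
The orbiter traverses 180° on the transfer ellipse, so the target must lead by 180° − 96.92° = 83.1°.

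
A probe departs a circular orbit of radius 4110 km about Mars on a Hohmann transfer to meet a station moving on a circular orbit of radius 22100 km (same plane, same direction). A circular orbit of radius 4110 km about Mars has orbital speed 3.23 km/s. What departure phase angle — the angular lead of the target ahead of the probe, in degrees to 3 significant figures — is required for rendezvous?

φ = 97.8°

From the circular-orbit relation v² = μ/r at r = 4110 km: μ = v²r = (3.23)² × 4110 = 42879.2 km³/s².
Semi-major axis of the transfer orbit: a_t = (4110 + 22100)/2 = 13105 km.
The half-period of the transfer ellipse is t = π√(a_t³/μ) = 22760.5 s.
Target angular speed ω₂ = √(μ/r₂³) = 6.30282×10^-5 rad/s.
Angle swept by the target during transfer: ω₂·t = 1.43455 rad = 82.19°.
Arrival is 180° from departure on the ellipse, so φ = 180° − 82.19° = 97.8°.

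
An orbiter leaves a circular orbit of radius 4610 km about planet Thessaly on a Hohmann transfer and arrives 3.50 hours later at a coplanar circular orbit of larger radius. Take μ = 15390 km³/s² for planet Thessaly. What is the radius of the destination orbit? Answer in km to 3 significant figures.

Transfer time t = 3.50 hours = 12600 s, and t = π√(a_t³/μ).
So a_t = (μ t²/π²)^(1/3) = (15390 × (12600)² / π²)^(1/3) = 6279.0 km.
Since a_t = (r₁ + r₂)/2, r₂ = 2a_t − r₁ = 2×6279.0 − 4610 = 7948 km.

r₂ = 7950 km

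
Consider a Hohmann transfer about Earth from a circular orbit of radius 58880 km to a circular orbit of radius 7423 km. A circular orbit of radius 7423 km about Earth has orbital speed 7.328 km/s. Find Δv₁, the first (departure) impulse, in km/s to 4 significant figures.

From the circular-orbit relation v² = μ/r at r = 7423 km: μ = v²r = (7.328)² × 7423 = 3.98612×10^5 km³/s².
Semi-major axis of the transfer orbit: a_t = (58880 + 7423)/2 = 33151.5 km.
Circular speed at r = 58880 km: v_c = √(μ/r) = 2.602 km/s.
Vis-viva on the transfer ellipse at r = 58880 km gives v_t = √[μ(2/r − 1/a_t)] = 1.231 km/s.
Δv₁ = |v_t − v_c| = |1.231 − 2.602| = 1.371 km/s.

Δv₁ = 1.371 km/s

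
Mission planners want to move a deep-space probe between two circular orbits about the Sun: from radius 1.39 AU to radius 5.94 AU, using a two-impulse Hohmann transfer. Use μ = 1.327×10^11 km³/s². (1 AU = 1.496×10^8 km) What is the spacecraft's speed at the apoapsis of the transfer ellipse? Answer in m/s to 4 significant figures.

In km: r₁ = 1.39 × 1.496×10^8 = 2.07944×10^8 km; r₂ = 5.94 × 1.496×10^8 = 8.88624×10^8 km.
Transfer-ellipse semi-major axis a_t = (r₁ + r₂)/2 = (2.07944×10^8 + 8.88624×10^8)/2 = 5.48284×10^8 km.
The apoapsis of the transfer ellipse is at r = 8.88624×10^8 km.
From the vis-viva equation, v = √[μ(2/r − 1/a_t)] = 7.526 km/s.

v = 7526 m/s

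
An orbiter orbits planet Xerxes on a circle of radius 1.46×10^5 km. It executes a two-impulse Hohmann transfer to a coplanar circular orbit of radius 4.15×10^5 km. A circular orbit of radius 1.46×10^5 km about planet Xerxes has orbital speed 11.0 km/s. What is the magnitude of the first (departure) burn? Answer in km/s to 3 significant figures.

From the circular-orbit relation v² = μ/r at r = 1.46×10^5 km: μ = v²r = (11.0)² × 1.46×10^5 = 1.76660×10^7 km³/s².
Transfer-ellipse semi-major axis a_t = (r₁ + r₂)/2 = (1.460×10^5 + 4.150×10^5)/2 = 2.805×10^5 km.
On the circular orbit at r = 1.460×10^5 km, v_c = √(μ/r) = 11.00 km/s.
Vis-viva on the transfer ellipse at r = 1.460×10^5 km gives v_t = √[μ(2/r − 1/a_t)] = 13.38 km/s.
Δv₁ = |v_t − v_c| = |13.38 − 11.00| = 2.380 km/s.

Δv₁ = 2.38 km/s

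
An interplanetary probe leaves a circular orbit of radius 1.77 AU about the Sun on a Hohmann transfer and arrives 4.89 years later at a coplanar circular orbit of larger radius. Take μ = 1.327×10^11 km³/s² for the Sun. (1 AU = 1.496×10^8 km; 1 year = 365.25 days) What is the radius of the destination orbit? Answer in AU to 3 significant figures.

In km: r₁ = 1.77 × 1.496×10^8 = 2.64792×10^8 km.
Transfer time t = 4.89 years × 365.25 × 86400 s = 1.54316664×10^8 s, and t = π√(a_t³/μ).
So a_t = (μ t²/π²)^(1/3) = (1.327×10^11 × (1.54316664×10^8)² / π²)^(1/3) = 6.8412×10^8 km.
Since a_t = (r₁ + r₂)/2, r₂ = 2a_t − r₁ = 2×6.8412×10^8 − 2.64792×10^8 = 1.103448×10^9 km.
In AU: r₂ = 1.103448×10^9 / 1.496×10^8 = 7.38 AU.

r₂ = 7.38 AU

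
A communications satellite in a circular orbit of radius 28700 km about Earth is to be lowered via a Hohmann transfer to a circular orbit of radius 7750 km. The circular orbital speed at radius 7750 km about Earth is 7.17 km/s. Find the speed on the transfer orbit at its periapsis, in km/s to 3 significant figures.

From the circular-orbit relation v² = μ/r at r = 7750 km: μ = v²r = (7.17)² × 7750 = 3.98419×10^5 km³/s².
Semi-major axis of the transfer orbit: a_t = (28700 + 7750)/2 = 18225 km.
At periapsis, r = 7750 km.
Vis-viva: v = √[μ(2/r − 1/a_t)] = √[3.98419×10^5 × (2/7750 − 1/18225)] = 8.998 km/s.

v = 9.00 km/s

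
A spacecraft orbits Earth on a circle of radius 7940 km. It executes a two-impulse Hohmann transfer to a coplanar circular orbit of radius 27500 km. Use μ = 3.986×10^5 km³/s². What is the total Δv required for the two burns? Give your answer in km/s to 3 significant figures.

Transfer-ellipse semi-major axis a_t = (r₁ + r₂)/2 = (7940 + 27500)/2 = 17720 km.
Circular speed at r₁: v₁ = √(μ/r₁) = √(3.986×10^5/7940) = 7.0853 km/s.
On the transfer ellipse at r₁, v² = μ(2/r − 1/a) gives v_p = √[μ(2/r₁ − 1/a_t)] = 8.8266 km/s.
First burn Δv₁ = |v_p − v₁| = 1.741 km/s.
Circular speed at r₂: v₂ = √(μ/r₂) = 3.807 km/s.
Transfer-orbit speed at r₂: v_a = √[μ(2/r₂ − 1/a_t)] = 2.548 km/s.
Second burn Δv₂ = |v₂ − v_a| = 1.259 km/s.
Total Δv = Δv₁ + Δv₂ = 3.000 km/s.

Δv = 3.00 km/s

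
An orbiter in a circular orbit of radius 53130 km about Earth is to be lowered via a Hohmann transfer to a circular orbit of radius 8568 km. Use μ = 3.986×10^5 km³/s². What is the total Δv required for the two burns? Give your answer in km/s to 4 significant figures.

Semi-major axis of the transfer orbit: a_t = (53130 + 8568)/2 = 30849 km.
Circular speed at r₁: v₁ = √(μ/r₁) = √(3.986×10^5/53130) = 2.73904 km/s.
On the transfer ellipse at r₁, vis-viva equation gives v_a = √[μ(2/r₁ − 1/a_t)] = 1.44350 km/s.
First burn Δv₁ = |v_a − v₁| = 1.296 km/s.
Circular speed at r₂: v₂ = √(μ/r₂) = 6.821 km/s.
Transfer-orbit speed at r₂: v_p = √[μ(2/r₂ − 1/a_t)] = 8.951 km/s.
Second burn Δv₂ = |v₂ − v_p| = 2.130 km/s.
Δv = Δv₁ + Δv₂ = 1.296 + 2.130 = 3.426 km/s.

Δv = 3.426 km/s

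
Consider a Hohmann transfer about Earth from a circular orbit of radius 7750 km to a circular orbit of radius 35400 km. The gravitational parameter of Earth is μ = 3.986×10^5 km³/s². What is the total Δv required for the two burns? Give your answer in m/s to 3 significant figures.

Semi-major axis of the transfer orbit: a_t = (7750 + 35400)/2 = 21575 km.
Circular speed at r₁: v₁ = √(μ/r₁) = √(3.986×10^5/7750) = 7.1716 km/s.
Transfer-orbit speed at r₁ (vis-viva): v_p = √[μ(2/r₁ − 1/a_t)] = 9.1864 km/s.
First burn Δv₁ = |v_p − v₁| = 2.015 km/s.
At r₂, v₂ = √(μ/r₂) = 3.35558 km/s.
Transfer-orbit speed at r₂: v_a = √[μ(2/r₂ − 1/a_t)] = 2.01114 km/s.
Second burn Δv₂ = |v₂ − v_a| = 1.344 km/s.
Δv = Δv₁ + Δv₂ = 2.015 + 1.344 = 3.359 km/s.

Δv = 3360 m/s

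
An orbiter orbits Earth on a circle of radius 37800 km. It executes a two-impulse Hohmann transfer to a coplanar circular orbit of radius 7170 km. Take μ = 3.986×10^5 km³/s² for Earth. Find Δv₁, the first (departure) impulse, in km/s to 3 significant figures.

Δv₁ = 1.41 km/s

The Hohmann ellipse has a_t = (r₁ + r₂)/2 = 22485 km.
Circular speed at r = 37800 km: v_c = √(μ/r) = 3.2473 km/s.
Transfer-orbit speed at the same r (vis-viva, a = a_t): v_t = √[μ(2/r − 1/a_t)] = 1.8337 km/s.
Δv₁ = |v_t − v_c| = |1.8337 − 3.2473| = 1.414 km/s.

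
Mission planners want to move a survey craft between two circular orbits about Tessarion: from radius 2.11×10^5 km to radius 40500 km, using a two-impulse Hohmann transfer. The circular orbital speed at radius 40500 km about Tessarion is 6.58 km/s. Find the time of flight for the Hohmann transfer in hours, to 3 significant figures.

t = 29.4 hours

From the circular-orbit relation v² = μ/r at r = 40500 km: μ = v²r = (6.58)² × 40500 = 1.75350×10^6 km³/s².
Transfer-ellipse semi-major axis a_t = (r₁ + r₂)/2 = (2.110×10^5 + 40500)/2 = 1.2575×10^5 km.
Half the transfer-orbit period gives t = π√(a_t³/μ) = 1.058×10^5 s.
Converting: 1.058×10^5 s ÷ 3600 s/hour = 29.4 hours.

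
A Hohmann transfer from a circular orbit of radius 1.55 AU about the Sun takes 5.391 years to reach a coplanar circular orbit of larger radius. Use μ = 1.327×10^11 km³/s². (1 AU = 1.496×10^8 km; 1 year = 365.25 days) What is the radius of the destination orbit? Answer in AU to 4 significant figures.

In km: r₁ = 1.55 × 1.496×10^8 = 2.3188×10^8 km.
Transfer time t = 5.391 years × 365.25 × 86400 s = 1.701270216×10^8 s, and t = π√(a_t³/μ).
So a_t = (μ t²/π²)^(1/3) = (1.327×10^11 × (1.701270216×10^8)² / π²)^(1/3) = 7.3008×10^8 km.
Since a_t = (r₁ + r₂)/2, r₂ = 2a_t − r₁ = 2×7.3008×10^8 − 2.3188×10^8 = 1.22828×10^9 km.
In AU: r₂ = 1.22828×10^9 / 1.496×10^8 = 8.210 AU.

r₂ = 8.210 AU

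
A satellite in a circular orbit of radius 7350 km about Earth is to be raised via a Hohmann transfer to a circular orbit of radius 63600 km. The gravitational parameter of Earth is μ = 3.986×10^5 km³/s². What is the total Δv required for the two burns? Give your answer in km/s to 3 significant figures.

Semi-major axis of the transfer orbit: a_t = (7350 + 63600)/2 = 35475 km.
At r₁ the circular-orbit speed is v₁ = √(μ/r₁) = 7.364 km/s.
On the transfer ellipse at r₁, vis-viva equation gives v_p = √[μ(2/r₁ − 1/a_t)] = 9.860 km/s.
First burn Δv₁ = |v_p − v₁| = 2.496 km/s.
At r₂, v₂ = √(μ/r₂) = 2.5035 km/s.
Transfer-orbit speed at r₂: v_a = √[μ(2/r₂ − 1/a_t)] = 1.1395 km/s.
Second burn Δv₂ = |v₂ − v_a| = 1.364 km/s.
Total Δv = Δv₁ + Δv₂ = 3.860 km/s.

Δv = 3.86 km/s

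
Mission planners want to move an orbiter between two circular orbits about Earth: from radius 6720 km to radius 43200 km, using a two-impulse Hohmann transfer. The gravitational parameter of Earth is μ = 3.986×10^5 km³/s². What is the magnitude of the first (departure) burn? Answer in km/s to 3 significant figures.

Semi-major axis of the transfer orbit: a_t = (6720 + 43200)/2 = 24960 km.
Circular speed at r = 6720 km: v_c = √(μ/r) = 7.70165 km/s.
Vis-viva on the transfer ellipse at r = 6720 km gives v_t = √[μ(2/r − 1/a_t)] = 10.1322 km/s.
Δv₁ = |v_t − v_c| = |10.1322 − 7.70165| = 2.431 km/s.

Δv₁ = 2.43 km/s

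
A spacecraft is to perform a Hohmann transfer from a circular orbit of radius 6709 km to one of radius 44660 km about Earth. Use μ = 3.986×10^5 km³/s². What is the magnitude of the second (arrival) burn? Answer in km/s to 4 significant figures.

Δv₂ = 1.461 km/s

Transfer-ellipse semi-major axis a_t = (r₁ + r₂)/2 = (6709 + 44660)/2 = 25684.5 km.
On the circular orbit at r = 44660 km, v_c = √(μ/r) = 2.988 km/s.
Transfer-orbit speed at the same r (vis-viva, a = a_t): v_t = √[μ(2/r − 1/a_t)] = 1.527 km/s.
Δv₂ = |v_t − v_c| = |1.527 − 2.988| = 1.461 km/s.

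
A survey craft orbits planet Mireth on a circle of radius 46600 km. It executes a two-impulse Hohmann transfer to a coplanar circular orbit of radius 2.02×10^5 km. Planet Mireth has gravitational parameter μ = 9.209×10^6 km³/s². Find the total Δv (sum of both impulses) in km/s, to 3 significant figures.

Δv = 6.48 km/s

The Hohmann ellipse has a_t = (r₁ + r₂)/2 = 1.243×10^5 km.
Circular speed at r₁: v₁ = √(μ/r₁) = √(9.209×10^6/46600) = 14.058 km/s.
On the transfer ellipse at r₁, v² = μ(2/r − 1/a) gives v_p = √[μ(2/r₁ − 1/a_t)] = 17.921 km/s.
First burn Δv₁ = |v_p − v₁| = 3.863 km/s.
At r₂, v₂ = √(μ/r₂) = 6.752 km/s.
Transfer-orbit speed at r₂: v_a = √[μ(2/r₂ − 1/a_t)] = 4.134 km/s.
Second burn Δv₂ = |v₂ − v_a| = 2.618 km/s.
Δv = Δv₁ + Δv₂ = 3.863 + 2.618 = 6.481 km/s.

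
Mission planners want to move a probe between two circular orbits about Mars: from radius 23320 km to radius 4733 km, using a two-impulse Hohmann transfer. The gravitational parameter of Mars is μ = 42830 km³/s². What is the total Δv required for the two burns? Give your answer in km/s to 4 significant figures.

Semi-major axis of the transfer orbit: a_t = (23320 + 4733)/2 = 14026.5 km.
At r₁ the circular-orbit speed is v₁ = √(μ/r₁) = 1.3552 km/s.
On the transfer ellipse at r₁, vis-viva equation gives v_a = √[μ(2/r₁ − 1/a_t)] = 0.78723 km/s.
First burn Δv₁ = |v_a − v₁| = 0.5680 km/s.
At r₂, v₂ = √(μ/r₂) = 3.0082 km/s.
Transfer-orbit speed at r₂: v_p = √[μ(2/r₂ − 1/a_t)] = 3.8788 km/s.
Second burn Δv₂ = |v₂ − v_p| = 0.8706 km/s.
Total Δv = Δv₁ + Δv₂ = 1.439 km/s.

Δv = 1.439 km/s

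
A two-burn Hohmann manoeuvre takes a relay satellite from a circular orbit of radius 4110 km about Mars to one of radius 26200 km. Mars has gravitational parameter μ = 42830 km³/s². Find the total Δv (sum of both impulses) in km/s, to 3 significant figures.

Semi-major axis of the transfer orbit: a_t = (4110 + 26200)/2 = 15155 km.
At r₁ the circular-orbit speed is v₁ = √(μ/r₁) = 3.228 km/s.
On the transfer ellipse at r₁, vis-viva gives v_p = √[μ(2/r₁ − 1/a_t)] = 4.244 km/s.
First burn Δv₁ = |v_p − v₁| = 1.016 km/s.
Circular speed at r₂: v₂ = √(μ/r₂) = 1.27857 km/s.
Transfer-orbit speed at r₂: v_a = √[μ(2/r₂ − 1/a_t)] = 0.665835 km/s.
Second burn Δv₂ = |v₂ − v_a| = 0.6127 km/s.
Δv = Δv₁ + Δv₂ = 1.016 + 0.6127 = 1.629 km/s.

Δv = 1.63 km/s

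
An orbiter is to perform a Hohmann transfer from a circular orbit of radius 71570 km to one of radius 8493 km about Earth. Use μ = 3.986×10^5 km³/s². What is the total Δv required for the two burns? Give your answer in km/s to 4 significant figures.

The Hohmann ellipse has a_t = (r₁ + r₂)/2 = 40031.5 km.
At r₁ the circular-orbit speed is v₁ = √(μ/r₁) = 2.360 km/s.
Transfer-orbit speed at r₁ (v² = μ(2/r − 1/a)): v_a = √[μ(2/r₁ − 1/a_t)] = 1.087 km/s.
First burn Δv₁ = |v_a − v₁| = 1.273 km/s.
Circular speed at r₂: v₂ = √(μ/r₂) = 6.851 km/s.
Transfer-orbit speed at r₂: v_p = √[μ(2/r₂ − 1/a_t)] = 9.160 km/s.
Second burn Δv₂ = |v₂ − v_p| = 2.309 km/s.
Total Δv = Δv₁ + Δv₂ = 3.582 km/s.

Δv = 3.582 km/s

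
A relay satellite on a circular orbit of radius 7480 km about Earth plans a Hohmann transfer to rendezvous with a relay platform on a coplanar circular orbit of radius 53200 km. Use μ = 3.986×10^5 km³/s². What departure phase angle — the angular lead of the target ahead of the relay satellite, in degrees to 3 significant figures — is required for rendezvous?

The Hohmann ellipse has a_t = (r₁ + r₂)/2 = 30340 km.
The half-period of the transfer ellipse is t = π√(a_t³/μ) = 26300 s.
The target's mean motion on its circular orbit is ω₂ = √(μ/r₂³) = 5.145×10^-5 rad/s.
Angle swept by the target during transfer: ω₂·t = 1.353 rad = 77.52°.
Arrival is 180° from departure on the ellipse, so φ = 180° − 77.52° = 102°.

φ = 102°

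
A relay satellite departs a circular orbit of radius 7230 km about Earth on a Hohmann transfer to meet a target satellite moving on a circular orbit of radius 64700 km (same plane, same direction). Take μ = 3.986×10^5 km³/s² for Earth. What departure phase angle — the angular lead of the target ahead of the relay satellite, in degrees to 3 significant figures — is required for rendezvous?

φ = 105°

The Hohmann ellipse has a_t = (r₁ + r₂)/2 = 35965 km.
Transfer time t = π√(a_t³/μ) = 33940 s.
Target angular speed ω₂ = √(μ/r₂³) = 3.836×10^-5 rad/s.
Angle swept by the target during transfer: ω₂·t = 1.302 rad = 74.60°.
The relay satellite traverses 180° on the transfer ellipse, so the target must lead by 180° − 74.60° = 105°.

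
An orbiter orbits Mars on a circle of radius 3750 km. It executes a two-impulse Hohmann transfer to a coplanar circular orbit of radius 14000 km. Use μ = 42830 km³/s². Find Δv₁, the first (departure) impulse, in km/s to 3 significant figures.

The Hohmann ellipse has a_t = (r₁ + r₂)/2 = 8875 km.
On the circular orbit at r = 3750 km, v_c = √(μ/r) = 3.3795 km/s.
Vis-viva on the transfer ellipse at r = 3750 km gives v_t = √[μ(2/r − 1/a_t)] = 4.2446 km/s.
Δv₁ = |v_t − v_c| = |4.2446 − 3.3795| = 0.8651 km/s.

Δv₁ = 0.865 km/s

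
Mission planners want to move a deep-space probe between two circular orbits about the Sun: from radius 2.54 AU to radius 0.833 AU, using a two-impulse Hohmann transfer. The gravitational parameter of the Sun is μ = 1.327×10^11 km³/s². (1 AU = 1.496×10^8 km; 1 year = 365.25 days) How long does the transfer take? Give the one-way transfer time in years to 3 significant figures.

t = 1.10 years

In km: r₁ = 2.54 × 1.496×10^8 = 3.79984×10^8 km; r₂ = 0.833 × 1.496×10^8 = 1.246168×10^8 km.
Semi-major axis of the transfer orbit: a_t = (3.79984×10^8 + 1.246168×10^8)/2 = 2.523004×10^8 km.
By Kepler's third law the transfer-orbit period is T = 2π√(a_t³/μ), so t = T/2 = 3.456×10^7 s.
Converting: 3.456×10^7 s ÷ 3.15576×10^7 s/year (365.25 × 86400) = 1.10 years.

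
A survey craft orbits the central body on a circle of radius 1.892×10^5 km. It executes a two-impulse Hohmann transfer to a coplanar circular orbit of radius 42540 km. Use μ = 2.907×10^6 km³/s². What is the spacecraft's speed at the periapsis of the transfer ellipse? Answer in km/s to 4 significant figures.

v = 10.56 km/s

Transfer-ellipse semi-major axis a_t = (r₁ + r₂)/2 = (1.892×10^5 + 42540)/2 = 1.1587×10^5 km.
At periapsis, r = 42540 km.
Vis-viva: v = √[μ(2/r − 1/a_t)] = √[2.907×10^6 × (2/42540 − 1/1.1587×10^5)] = 10.56 km/s.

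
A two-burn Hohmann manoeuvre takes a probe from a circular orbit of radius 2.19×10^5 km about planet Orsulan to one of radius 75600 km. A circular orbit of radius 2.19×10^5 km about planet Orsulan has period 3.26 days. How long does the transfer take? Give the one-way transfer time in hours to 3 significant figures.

From Kepler's third law T² = 4π²r³/μ at r = 2.19×10^5 km, T = 3.26 days = 3.26 × 86400 s = 2.81664×10^5 s: μ = 4π²r³/T² = 5.22672×10^6 km³/s².
The Hohmann ellipse has a_t = (r₁ + r₂)/2 = 1.473×10^5 km.
Half the transfer-orbit period gives t = π√(a_t³/μ) = 77690 s.
Converting: 77690 s ÷ 3600 s/hour = 21.6 hours.

t = 21.6 hours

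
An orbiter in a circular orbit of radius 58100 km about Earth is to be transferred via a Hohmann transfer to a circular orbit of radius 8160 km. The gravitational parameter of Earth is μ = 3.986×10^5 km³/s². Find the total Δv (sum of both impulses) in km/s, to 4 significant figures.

The Hohmann ellipse has a_t = (r₁ + r₂)/2 = 33130 km.
At r₁ the circular-orbit speed is v₁ = √(μ/r₁) = 2.6193 km/s.
Transfer-orbit speed at r₁ (vis-viva): v_a = √[μ(2/r₁ − 1/a_t)] = 1.2999 km/s.
First burn Δv₁ = |v_a − v₁| = 1.3194 km/s.
Circular speed at r₂: v₂ = √(μ/r₂) = 6.9891 km/s.
Transfer-orbit speed at r₂: v_p = √[μ(2/r₂ − 1/a_t)] = 9.2555 km/s.
Second burn Δv₂ = |v₂ − v_p| = 2.2664 km/s.
Total Δv = Δv₁ + Δv₂ = 3.586 km/s.

Δv = 3.586 km/s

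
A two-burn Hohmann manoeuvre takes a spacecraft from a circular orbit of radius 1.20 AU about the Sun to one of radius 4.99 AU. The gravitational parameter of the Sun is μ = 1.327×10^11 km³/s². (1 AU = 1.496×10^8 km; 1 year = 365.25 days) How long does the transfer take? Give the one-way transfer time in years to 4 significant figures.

t = 2.723 years

In km: r₁ = 1.20 × 1.496×10^8 = 1.7952×10^8 km; r₂ = 4.99 × 1.496×10^8 = 7.46504×10^8 km.
The Hohmann ellipse has a_t = (r₁ + r₂)/2 = 4.63012×10^8 km.
Half the transfer-orbit period gives t = π√(a_t³/μ) = 8.592×10^7 s.
Converting: 8.592×10^7 s ÷ 3.15576×10^7 s/year (365.25 × 86400) = 2.723 years.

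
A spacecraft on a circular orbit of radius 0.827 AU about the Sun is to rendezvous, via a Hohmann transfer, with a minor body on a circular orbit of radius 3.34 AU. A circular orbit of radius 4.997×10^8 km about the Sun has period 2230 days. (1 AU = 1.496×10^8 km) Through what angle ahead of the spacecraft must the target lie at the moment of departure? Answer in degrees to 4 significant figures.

From Kepler's third law T² = 4π²r³/μ at r = 4.997×10^8 km, T = 2230 days = 2230 × 86400 s = 1.92672×10^8 s: μ = 4π²r³/T² = 1.32694×10^11 km³/s².
In km: r₁ = 0.827 × 1.496×10^8 = 1.237192×10^8 km; r₂ = 3.34 × 1.496×10^8 = 4.99664×10^8 km.
The Hohmann ellipse has a_t = (r₁ + r₂)/2 = 3.116916×10^8 km.
Transfer time t = π√(a_t³/μ) = 4.7458×10^7 s.
Target angular speed ω₂ = √(μ/r₂³) = 3.2614×10^-8 rad/s.
Angle swept by the target during transfer: ω₂·t = 1.5478 rad = 88.68°.
The spacecraft traverses 180° on the transfer ellipse, so the target must lead by 180° − 88.68° = 91.32°.

φ = 91.32°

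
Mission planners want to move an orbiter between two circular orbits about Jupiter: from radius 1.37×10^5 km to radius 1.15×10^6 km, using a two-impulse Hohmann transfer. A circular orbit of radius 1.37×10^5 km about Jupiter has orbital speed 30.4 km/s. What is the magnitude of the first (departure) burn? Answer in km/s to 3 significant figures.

Δv₁ = 10.2 km/s

From the circular-orbit relation v² = μ/r at r = 1.37×10^5 km: μ = v²r = (30.4)² × 1.37×10^5 = 1.26610×10^8 km³/s².
The Hohmann ellipse has a_t = (r₁ + r₂)/2 = 6.435×10^5 km.
On the circular orbit at r = 1.370×10^5 km, v_c = √(μ/r) = 30.40 km/s.
Vis-viva on the transfer ellipse at r = 1.370×10^5 km gives v_t = √[μ(2/r − 1/a_t)] = 40.64 km/s.
Δv₁ = |v_t − v_c| = |40.64 − 30.40| = 10.24 km/s.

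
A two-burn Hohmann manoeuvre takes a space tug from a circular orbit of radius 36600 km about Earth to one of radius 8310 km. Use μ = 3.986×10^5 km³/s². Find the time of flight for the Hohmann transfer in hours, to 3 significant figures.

t = 4.65 hours

Transfer-ellipse semi-major axis a_t = (r₁ + r₂)/2 = (36600 + 8310)/2 = 22455 km.
By Kepler's third law the transfer-orbit period is T = 2π√(a_t³/μ), so t = T/2 = 16740 s.
Converting: 16740 s ÷ 3600 s/hour = 4.65 hours.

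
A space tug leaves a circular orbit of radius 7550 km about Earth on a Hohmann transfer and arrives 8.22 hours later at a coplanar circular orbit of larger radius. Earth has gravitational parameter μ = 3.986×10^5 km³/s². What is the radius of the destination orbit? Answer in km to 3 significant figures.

r₂ = 58100 km

Transfer time t = 8.22 hours = 29592 s, and t = π√(a_t³/μ).
So a_t = (μ t²/π²)^(1/3) = (3.986×10^5 × (29592)² / π²)^(1/3) = 32824 km.
Since a_t = (r₁ + r₂)/2, r₂ = 2a_t − r₁ = 2×32824 − 7550 = 58098 km.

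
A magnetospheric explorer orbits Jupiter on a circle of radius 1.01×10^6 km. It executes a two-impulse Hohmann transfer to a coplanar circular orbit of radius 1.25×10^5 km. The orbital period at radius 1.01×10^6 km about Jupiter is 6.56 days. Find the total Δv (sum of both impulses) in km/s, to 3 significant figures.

Δv = 16.6 km/s

From Kepler's third law T² = 4π²r³/μ at r = 1.01×10^6 km, T = 6.56 days = 6.56 × 86400 s = 5.66784×10^5 s: μ = 4π²r³/T² = 1.26616×10^8 km³/s².
Semi-major axis of the transfer orbit: a_t = (1.010×10^6 + 1.250×10^5)/2 = 5.675×10^5 km.
At r₁ the circular-orbit speed is v₁ = √(μ/r₁) = 11.197 km/s.
On the transfer ellipse at r₁, vis-viva gives v_a = √[μ(2/r₁ − 1/a_t)] = 5.2548 km/s.
First burn Δv₁ = |v_a − v₁| = 5.942 km/s.
Circular speed at r₂: v₂ = √(μ/r₂) = 31.83 km/s.
Transfer-orbit speed at r₂: v_p = √[μ(2/r₂ − 1/a_t)] = 42.46 km/s.
Second burn Δv₂ = |v₂ − v_p| = 10.63 km/s.
Total Δv = Δv₁ + Δv₂ = 16.57 km/s.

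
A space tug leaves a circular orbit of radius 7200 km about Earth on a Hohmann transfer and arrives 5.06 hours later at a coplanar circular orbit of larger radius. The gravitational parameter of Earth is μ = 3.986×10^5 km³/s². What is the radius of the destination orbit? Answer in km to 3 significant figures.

Transfer time t = 5.06 hours = 18216 s, and t = π√(a_t³/μ).
So a_t = (μ t²/π²)^(1/3) = (3.986×10^5 × (18216)² / π²)^(1/3) = 23753 km.
Since a_t = (r₁ + r₂)/2, r₂ = 2a_t − r₁ = 2×23753 − 7200 = 40306 km.

r₂ = 40300 km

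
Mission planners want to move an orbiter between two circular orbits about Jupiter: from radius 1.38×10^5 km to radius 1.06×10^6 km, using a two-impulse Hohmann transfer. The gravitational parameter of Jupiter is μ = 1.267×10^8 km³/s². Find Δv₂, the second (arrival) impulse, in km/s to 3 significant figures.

Transfer-ellipse semi-major axis a_t = (r₁ + r₂)/2 = (1.380×10^5 + 1.060×10^6)/2 = 5.990×10^5 km.
On the circular orbit at r = 1.060×10^6 km, v_c = √(μ/r) = 10.933 km/s.
Vis-viva on the transfer ellipse at r = 1.060×10^6 km gives v_t = √[μ(2/r − 1/a_t)] = 5.2476 km/s.
Δv₂ = |v_t − v_c| = |5.2476 − 10.933| = 5.685 km/s.

Δv₂ = 5.69 km/s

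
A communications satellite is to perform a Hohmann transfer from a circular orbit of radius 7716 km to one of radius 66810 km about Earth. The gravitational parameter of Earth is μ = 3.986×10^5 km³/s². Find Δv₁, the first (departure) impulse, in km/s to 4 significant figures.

The Hohmann ellipse has a_t = (r₁ + r₂)/2 = 37263 km.
On the circular orbit at r = 7716 km, v_c = √(μ/r) = 7.187 km/s.
Transfer-orbit speed at the same r (vis-viva, a = a_t): v_t = √[μ(2/r − 1/a_t)] = 9.624 km/s.
Δv₁ = |v_t − v_c| = |9.624 − 7.187| = 2.437 km/s.

Δv₁ = 2.437 km/s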